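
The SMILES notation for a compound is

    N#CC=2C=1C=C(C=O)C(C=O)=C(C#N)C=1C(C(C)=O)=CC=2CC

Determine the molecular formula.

C18H12N2O3

Walk through each heavy atom and fill implicit hydrogens from standard valence (C 4, N 3, O 2, S 2, halogen 1):
  atom 1: N, bond orders sum to 3 (valence 3) → 0 H
  atom 2: C, bond orders sum to 4 (valence 4) → 0 H
  atom 3: C, bond orders sum to 4 (valence 4) → 0 H
  atom 4: C, bond orders sum to 4 (valence 4) → 0 H
  atom 5: C, bond orders sum to 3 (valence 4) → 1 H
  atom 6: C, bond orders sum to 4 (valence 4) → 0 H
  atom 7: C, bond orders sum to 3 (valence 4) → 1 H
  atom 8: O, bond orders sum to 2 (valence 2) → 0 H
  atom 9: C, bond orders sum to 4 (valence 4) → 0 H
  atom 10: C, bond orders sum to 3 (valence 4) → 1 H
  atom 11: O, bond orders sum to 2 (valence 2) → 0 H
  atom 12: C, bond orders sum to 4 (valence 4) → 0 H
  atom 13: C, bond orders sum to 4 (valence 4) → 0 H
  atom 14: N, bond orders sum to 3 (valence 3) → 0 H
  atom 15: C, bond orders sum to 4 (valence 4) → 0 H
  atom 16: C, bond orders sum to 4 (valence 4) → 0 H
  atom 17: C, bond orders sum to 4 (valence 4) → 0 H
  atom 18: C, bond orders sum to 1 (valence 4) → 3 H
  atom 19: O, bond orders sum to 2 (valence 2) → 0 H
  atom 20: C, bond orders sum to 3 (valence 4) → 1 H
  atom 21: C, bond orders sum to 4 (valence 4) → 0 H
  atom 22: C, bond orders sum to 2 (valence 4) → 2 H
  atom 23: C, bond orders sum to 1 (valence 4) → 3 H
Totals → C:18, H:12, N:2, O:3.
In Hill order: C18H12N2O3.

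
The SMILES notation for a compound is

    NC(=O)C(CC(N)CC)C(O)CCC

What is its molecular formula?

C10H22N2O2

Walk through each heavy atom and fill implicit hydrogens from standard valence (C 4, N 3, O 2, S 2, halogen 1):
  atom 1: N, bond orders sum to 1 (valence 3) → 2 H
  atom 2: C, bond orders sum to 4 (valence 4) → 0 H
  atom 3: O, bond orders sum to 2 (valence 2) → 0 H
  atom 4: C, bond orders sum to 3 (valence 4) → 1 H
  atom 5: C, bond orders sum to 2 (valence 4) → 2 H
  atom 6: C, bond orders sum to 3 (valence 4) → 1 H
  atom 7: N, bond orders sum to 1 (valence 3) → 2 H
  atom 8: C, bond orders sum to 2 (valence 4) → 2 H
  atom 9: C, bond orders sum to 1 (valence 4) → 3 H
  atom 10: C, bond orders sum to 3 (valence 4) → 1 H
  atom 11: O, bond orders sum to 1 (valence 2) → 1 H
  atom 12: C, bond orders sum to 2 (valence 4) → 2 H
  atom 13: C, bond orders sum to 2 (valence 4) → 2 H
  atom 14: C, bond orders sum to 1 (valence 4) → 3 H
Totals → C:10, H:22, N:2, O:2.
In Hill order: C10H22N2O2.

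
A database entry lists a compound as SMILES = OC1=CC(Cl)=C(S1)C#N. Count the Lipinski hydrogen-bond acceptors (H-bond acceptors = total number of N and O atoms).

N atoms: 1; O atoms: 1.
Lipinski HBA = 1 + 1 = 2.

2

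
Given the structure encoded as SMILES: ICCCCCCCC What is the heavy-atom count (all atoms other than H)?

9

Every atom symbol written in the SMILES (organic subset) is one heavy atom; implicit H are not written.
Heavy atoms by element → C:8, I:1.
Total: 9.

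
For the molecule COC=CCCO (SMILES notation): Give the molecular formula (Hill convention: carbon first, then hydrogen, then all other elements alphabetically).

Walk through each heavy atom and fill implicit hydrogens from standard valence (C 4, N 3, O 2, S 2, halogen 1):
  atom 1: C, bond orders sum to 1 (valence 4) → 3 H
  atom 2: O, bond orders sum to 2 (valence 2) → 0 H
  atom 3: C, bond orders sum to 3 (valence 4) → 1 H
  atom 4: C, bond orders sum to 3 (valence 4) → 1 H
  atom 5: C, bond orders sum to 2 (valence 4) → 2 H
  atom 6: C, bond orders sum to 2 (valence 4) → 2 H
  atom 7: O, bond orders sum to 1 (valence 2) → 1 H
Totals → C:5, H:10, O:2.
In Hill order: C5H10O2.

C5H10O2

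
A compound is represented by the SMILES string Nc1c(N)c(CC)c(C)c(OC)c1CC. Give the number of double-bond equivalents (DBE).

4

Molecular formula: C12H20N2O.
DoU = (2C + 2 + N − H − X) / 2, where X is the halogen count and O/S are ignored.
    = (2·12 + 2 + 2 − 20 − 0) / 2 = 8 / 2 = 4.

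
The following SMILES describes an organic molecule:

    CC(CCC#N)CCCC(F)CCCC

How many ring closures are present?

In SMILES, each pair of matching ring-closure digits denotes one ring-closing bond; the number of such bonds equals the number of independent rings.
Ring-closure bonds here: 0.

0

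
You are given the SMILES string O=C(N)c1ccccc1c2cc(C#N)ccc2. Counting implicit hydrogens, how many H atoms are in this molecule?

10

Walk through each heavy atom and fill implicit hydrogens from standard valence (C 4, N 3, O 2, S 2, halogen 1); for lowercase aromatic atoms, an aromatic c carries 1 H when it has two neighbours and 0 H with three, and aromatic n carries 0 H:
  atom 1: O, bond orders sum to 2 (valence 2) → 0 H
  atom 2: C, bond orders sum to 4 (valence 4) → 0 H
  atom 3: N, bond orders sum to 1 (valence 3) → 2 H
  atom 4: aromatic c, 3 neighbours → 0 H
  atom 5: aromatic c, 2 neighbours → 1 H
  atom 6: aromatic c, 2 neighbours → 1 H
  atom 7: aromatic c, 2 neighbours → 1 H
  atom 8: aromatic c, 2 neighbours → 1 H
  atom 9: aromatic c, 3 neighbours → 0 H
  atom 10: aromatic c, 3 neighbours → 0 H
  atom 11: aromatic c, 2 neighbours → 1 H
  atom 12: aromatic c, 3 neighbours → 0 H
  atom 13: C, bond orders sum to 4 (valence 4) → 0 H
  atom 14: N, bond orders sum to 3 (valence 3) → 0 H
  atom 15: aromatic c, 2 neighbours → 1 H
  atom 16: aromatic c, 2 neighbours → 1 H
  atom 17: aromatic c, 2 neighbours → 1 H
Total hydrogens: 10.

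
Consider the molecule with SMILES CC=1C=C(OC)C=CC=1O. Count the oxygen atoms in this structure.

2

Scan the SMILES for O atoms (remember two-letter symbols like Cl and Br are single atoms).
Oxygen count: 2.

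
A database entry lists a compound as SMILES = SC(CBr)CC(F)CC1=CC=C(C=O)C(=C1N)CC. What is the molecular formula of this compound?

C14H19BrFNOS

Walk through each heavy atom and fill implicit hydrogens from standard valence (C 4, N 3, O 2, S 2, halogen 1):
  atom 1: S, bond orders sum to 1 (valence 2) → 1 H
  atom 2: C, bond orders sum to 3 (valence 4) → 1 H
  atom 3: C, bond orders sum to 2 (valence 4) → 2 H
  atom 4: Br (halogen, monovalent) → 0 H
  atom 5: C, bond orders sum to 2 (valence 4) → 2 H
  atom 6: C, bond orders sum to 3 (valence 4) → 1 H
  atom 7: F (halogen, monovalent) → 0 H
  atom 8: C, bond orders sum to 2 (valence 4) → 2 H
  atom 9: C, bond orders sum to 4 (valence 4) → 0 H
  atom 10: C, bond orders sum to 3 (valence 4) → 1 H
  atom 11: C, bond orders sum to 3 (valence 4) → 1 H
  atom 12: C, bond orders sum to 4 (valence 4) → 0 H
  atom 13: C, bond orders sum to 3 (valence 4) → 1 H
  atom 14: O, bond orders sum to 2 (valence 2) → 0 H
  atom 15: C, bond orders sum to 4 (valence 4) → 0 H
  atom 16: C, bond orders sum to 4 (valence 4) → 0 H
  atom 17: N, bond orders sum to 1 (valence 3) → 2 H
  atom 18: C, bond orders sum to 2 (valence 4) → 2 H
  atom 19: C, bond orders sum to 1 (valence 4) → 3 H
Totals → C:14, H:19, Br:1, F:1, N:1, O:1, S:1.
In Hill order: C14H19BrFNOS.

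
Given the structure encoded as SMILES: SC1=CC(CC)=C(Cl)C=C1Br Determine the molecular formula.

Walk through each heavy atom and fill implicit hydrogens from standard valence (C 4, N 3, O 2, S 2, halogen 1):
  atom 1: S, bond orders sum to 1 (valence 2) → 1 H
  atom 2: C, bond orders sum to 4 (valence 4) → 0 H
  atom 3: C, bond orders sum to 3 (valence 4) → 1 H
  atom 4: C, bond orders sum to 4 (valence 4) → 0 H
  atom 5: C, bond orders sum to 2 (valence 4) → 2 H
  atom 6: C, bond orders sum to 1 (valence 4) → 3 H
  atom 7: C, bond orders sum to 4 (valence 4) → 0 H
  atom 8: Cl (halogen, monovalent) → 0 H
  atom 9: C, bond orders sum to 3 (valence 4) → 1 H
  atom 10: C, bond orders sum to 4 (valence 4) → 0 H
  atom 11: Br (halogen, monovalent) → 0 H
Totals → C:8, H:8, Br:1, Cl:1, S:1.

C8H8BrClS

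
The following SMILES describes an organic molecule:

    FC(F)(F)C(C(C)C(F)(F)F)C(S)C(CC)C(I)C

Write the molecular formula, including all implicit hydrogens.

C11H17F6IS

Walk through each heavy atom and fill implicit hydrogens from standard valence (C 4, N 3, O 2, S 2, halogen 1):
  atom 1: F (halogen, monovalent) → 0 H
  atom 2: C, bond orders sum to 4 (valence 4) → 0 H
  atom 3: F (halogen, monovalent) → 0 H
  atom 4: F (halogen, monovalent) → 0 H
  atom 5: C, bond orders sum to 3 (valence 4) → 1 H
  atom 6: C, bond orders sum to 3 (valence 4) → 1 H
  atom 7: C, bond orders sum to 1 (valence 4) → 3 H
  atom 8: C, bond orders sum to 4 (valence 4) → 0 H
  atom 9: F (halogen, monovalent) → 0 H
  atom 10: F (halogen, monovalent) → 0 H
  atom 11: F (halogen, monovalent) → 0 H
  atom 12: C, bond orders sum to 3 (valence 4) → 1 H
  atom 13: S, bond orders sum to 1 (valence 2) → 1 H
  atom 14: C, bond orders sum to 3 (valence 4) → 1 H
  atom 15: C, bond orders sum to 2 (valence 4) → 2 H
  atom 16: C, bond orders sum to 1 (valence 4) → 3 H
  atom 17: C, bond orders sum to 3 (valence 4) → 1 H
  atom 18: I (halogen, monovalent) → 0 H
  atom 19: C, bond orders sum to 1 (valence 4) → 3 H
Totals → C:11, H:17, F:6, I:1, S:1.
In Hill order: C11H17F6IS.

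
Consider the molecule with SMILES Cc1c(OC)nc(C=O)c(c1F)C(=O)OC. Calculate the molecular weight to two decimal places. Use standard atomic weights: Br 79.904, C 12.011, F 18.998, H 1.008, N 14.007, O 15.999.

First, the molecular formula is C10H10FNO4 (counting implicit H from valence).
  C: 10 × 12.011 = 120.110
  F: 1 × 18.998 = 18.998
  H: 10 × 1.008 = 10.080
  N: 1 × 14.007 = 14.007
  O: 4 × 15.999 = 63.996
Sum: 10×12.011 + 1×18.998 + 10×1.008 + 1×14.007 + 4×15.999 = 227.191 → 227.19 g/mol.

227.19 g/mol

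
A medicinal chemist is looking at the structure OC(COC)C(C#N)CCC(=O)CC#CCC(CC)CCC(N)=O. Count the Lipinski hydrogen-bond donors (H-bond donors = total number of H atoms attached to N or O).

3

Donors: find every N or O and count the H atoms it carries.
  atom 1 (O): bond orders sum to 1 → 1 H
  atom 4 (O): bond orders sum to 2 → 0 H
  atom 8 (N): bond orders sum to 3 → 0 H
  atom 12 (O): bond orders sum to 2 → 0 H
  atom 23 (N): bond orders sum to 1 → 2 H
  atom 24 (O): bond orders sum to 2 → 0 H
Lipinski HBD = 3.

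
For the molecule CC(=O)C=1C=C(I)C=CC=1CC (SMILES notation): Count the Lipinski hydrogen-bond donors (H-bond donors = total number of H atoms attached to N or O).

0

Donors: find every N or O and count the H atoms it carries.
  atom 3 (O): bond orders sum to 2 → 0 H
Lipinski HBD = 0.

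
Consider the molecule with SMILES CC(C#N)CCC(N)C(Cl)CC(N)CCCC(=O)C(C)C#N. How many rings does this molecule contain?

In SMILES, each pair of matching ring-closure digits denotes one ring-closing bond; the number of such bonds equals the number of independent rings.
Ring-closure bonds here: 0.

0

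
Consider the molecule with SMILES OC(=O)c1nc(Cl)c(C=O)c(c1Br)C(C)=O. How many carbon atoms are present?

9

Count every carbon token in the SMILES (each C, including those in ring-closure positions and inside branches).
Carbon count: 9.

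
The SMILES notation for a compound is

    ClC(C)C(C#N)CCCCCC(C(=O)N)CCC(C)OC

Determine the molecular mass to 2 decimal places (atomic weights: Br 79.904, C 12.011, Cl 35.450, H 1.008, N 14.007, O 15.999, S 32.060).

First, the molecular formula is C16H29ClN2O2 (counting implicit H from valence).
  C: 16 × 12.011 = 192.176
  Cl: 1 × 35.450 = 35.450
  H: 29 × 1.008 = 29.232
  N: 2 × 14.007 = 28.014
  O: 2 × 15.999 = 31.998
Sum: 16×12.011 + 1×35.450 + 29×1.008 + 2×14.007 + 2×15.999 = 316.870 → 316.87 g/mol.

316.87 g/mol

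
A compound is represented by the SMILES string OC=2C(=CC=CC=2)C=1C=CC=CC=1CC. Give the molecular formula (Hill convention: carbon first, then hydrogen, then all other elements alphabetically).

C14H14O

Walk through each heavy atom and fill implicit hydrogens from standard valence (C 4, N 3, O 2, S 2, halogen 1):
  atom 1: O, bond orders sum to 1 (valence 2) → 1 H
  atom 2: C, bond orders sum to 4 (valence 4) → 0 H
  atom 3: C, bond orders sum to 4 (valence 4) → 0 H
  atom 4: C, bond orders sum to 3 (valence 4) → 1 H
  atom 5: C, bond orders sum to 3 (valence 4) → 1 H
  atom 6: C, bond orders sum to 3 (valence 4) → 1 H
  atom 7: C, bond orders sum to 3 (valence 4) → 1 H
  atom 8: C, bond orders sum to 4 (valence 4) → 0 H
  atom 9: C, bond orders sum to 3 (valence 4) → 1 H
  atom 10: C, bond orders sum to 3 (valence 4) → 1 H
  atom 11: C, bond orders sum to 3 (valence 4) → 1 H
  atom 12: C, bond orders sum to 3 (valence 4) → 1 H
  atom 13: C, bond orders sum to 4 (valence 4) → 0 H
  atom 14: C, bond orders sum to 2 (valence 4) → 2 H
  atom 15: C, bond orders sum to 1 (valence 4) → 3 H
Totals → C:14, H:14, O:1.
In Hill order: C14H14O.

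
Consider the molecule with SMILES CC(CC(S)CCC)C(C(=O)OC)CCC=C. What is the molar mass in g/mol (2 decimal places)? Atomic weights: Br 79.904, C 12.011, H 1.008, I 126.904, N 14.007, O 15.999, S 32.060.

258.42 g/mol

First, the molecular formula is C14H26O2S (counting implicit H from valence).
  C: 14 × 12.011 = 168.154
  H: 26 × 1.008 = 26.208
  O: 2 × 15.999 = 31.998
  S: 1 × 32.060 = 32.060
Sum: 14×12.011 + 26×1.008 + 2×15.999 + 1×32.060 = 258.420 → 258.42 g/mol.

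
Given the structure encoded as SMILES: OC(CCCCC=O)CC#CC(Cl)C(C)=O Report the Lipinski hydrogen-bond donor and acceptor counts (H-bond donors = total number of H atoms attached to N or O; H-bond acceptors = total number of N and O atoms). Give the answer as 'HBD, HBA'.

1, 3

Donors: find every N or O and count the H atoms it carries.
  atom 1 (O): bond orders sum to 1 → 1 H
  atom 8 (O): bond orders sum to 2 → 0 H
  atom 16 (O): bond orders sum to 2 → 0 H
Lipinski HBD = 1.
Acceptors: N atoms = 0, O atoms = 3 → HBA = 3.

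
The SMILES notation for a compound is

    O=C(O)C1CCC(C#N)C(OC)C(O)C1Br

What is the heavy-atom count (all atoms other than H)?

Every atom symbol written in the SMILES (organic subset) is one heavy atom; implicit H are not written.
Heavy atoms by element → Br:1, C:10, N:1, O:4.
Total: 16.

16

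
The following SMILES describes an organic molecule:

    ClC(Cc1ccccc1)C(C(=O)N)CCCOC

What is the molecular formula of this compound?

C14H20ClNO2

Walk through each heavy atom and fill implicit hydrogens from standard valence (C 4, N 3, O 2, S 2, halogen 1); for lowercase aromatic atoms, an aromatic c carries 1 H when it has two neighbours and 0 H with three, and aromatic n carries 0 H:
  atom 1: Cl (halogen, monovalent) → 0 H
  atom 2: C, bond orders sum to 3 (valence 4) → 1 H
  atom 3: C, bond orders sum to 2 (valence 4) → 2 H
  atom 4: aromatic c, 3 neighbours → 0 H
  atom 5: aromatic c, 2 neighbours → 1 H
  atom 6: aromatic c, 2 neighbours → 1 H
  atom 7: aromatic c, 2 neighbours → 1 H
  atom 8: aromatic c, 2 neighbours → 1 H
  atom 9: aromatic c, 2 neighbours → 1 H
  atom 10: C, bond orders sum to 3 (valence 4) → 1 H
  atom 11: C, bond orders sum to 4 (valence 4) → 0 H
  atom 12: O, bond orders sum to 2 (valence 2) → 0 H
  atom 13: N, bond orders sum to 1 (valence 3) → 2 H
  atom 14: C, bond orders sum to 2 (valence 4) → 2 H
  atom 15: C, bond orders sum to 2 (valence 4) → 2 H
  atom 16: C, bond orders sum to 2 (valence 4) → 2 H
  atom 17: O, bond orders sum to 2 (valence 2) → 0 H
  atom 18: C, bond orders sum to 1 (valence 4) → 3 H
Totals → C:14, H:20, Cl:1, N:1, O:2.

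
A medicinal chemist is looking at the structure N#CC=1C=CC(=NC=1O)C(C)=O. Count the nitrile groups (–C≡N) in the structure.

1

The nitrile motif appears at heavy-atom position 2 in the SMILES.
Other groups present: 1 hydroxyl, 1 ketone.
Nitrile count: 1.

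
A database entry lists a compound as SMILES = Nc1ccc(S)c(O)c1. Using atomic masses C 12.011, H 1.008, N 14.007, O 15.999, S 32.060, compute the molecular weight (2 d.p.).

First, the molecular formula is C6H7NOS (counting implicit H from valence).
  C: 6 × 12.011 = 72.066
  H: 7 × 1.008 = 7.056
  N: 1 × 14.007 = 14.007
  O: 1 × 15.999 = 15.999
  S: 1 × 32.060 = 32.060
Sum: 6×12.011 + 7×1.008 + 1×14.007 + 1×15.999 + 1×32.060 = 141.188 → 141.19 g/mol.

141.19 g/mol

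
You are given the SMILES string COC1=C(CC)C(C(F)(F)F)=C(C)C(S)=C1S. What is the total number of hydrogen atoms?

13

Walk through each heavy atom and fill implicit hydrogens from standard valence (C 4, N 3, O 2, S 2, halogen 1):
  atom 1: C, bond orders sum to 1 (valence 4) → 3 H
  atom 2: O, bond orders sum to 2 (valence 2) → 0 H
  atom 3: C, bond orders sum to 4 (valence 4) → 0 H
  atom 4: C, bond orders sum to 4 (valence 4) → 0 H
  atom 5: C, bond orders sum to 2 (valence 4) → 2 H
  atom 6: C, bond orders sum to 1 (valence 4) → 3 H
  atom 7: C, bond orders sum to 4 (valence 4) → 0 H
  atom 8: C, bond orders sum to 4 (valence 4) → 0 H
  atom 9: F (halogen, monovalent) → 0 H
  atom 10: F (halogen, monovalent) → 0 H
  atom 11: F (halogen, monovalent) → 0 H
  atom 12: C, bond orders sum to 4 (valence 4) → 0 H
  atom 13: C, bond orders sum to 1 (valence 4) → 3 H
  atom 14: C, bond orders sum to 4 (valence 4) → 0 H
  atom 15: S, bond orders sum to 1 (valence 2) → 1 H
  atom 16: C, bond orders sum to 4 (valence 4) → 0 H
  atom 17: S, bond orders sum to 1 (valence 2) → 1 H
Total hydrogens: 13.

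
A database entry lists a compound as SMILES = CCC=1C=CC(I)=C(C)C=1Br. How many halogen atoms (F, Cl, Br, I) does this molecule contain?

2

Halogen atoms appear at heavy-atom positions 7, 11 (1×Br, 1×I).
Halogen count: 2.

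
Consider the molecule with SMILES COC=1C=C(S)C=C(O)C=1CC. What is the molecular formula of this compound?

C9H12O2S

Walk through each heavy atom and fill implicit hydrogens from standard valence (C 4, N 3, O 2, S 2, halogen 1):
  atom 1: C, bond orders sum to 1 (valence 4) → 3 H
  atom 2: O, bond orders sum to 2 (valence 2) → 0 H
  atom 3: C, bond orders sum to 4 (valence 4) → 0 H
  atom 4: C, bond orders sum to 3 (valence 4) → 1 H
  atom 5: C, bond orders sum to 4 (valence 4) → 0 H
  atom 6: S, bond orders sum to 1 (valence 2) → 1 H
  atom 7: C, bond orders sum to 3 (valence 4) → 1 H
  atom 8: C, bond orders sum to 4 (valence 4) → 0 H
  atom 9: O, bond orders sum to 1 (valence 2) → 1 H
  atom 10: C, bond orders sum to 4 (valence 4) → 0 H
  atom 11: C, bond orders sum to 2 (valence 4) → 2 H
  atom 12: C, bond orders sum to 1 (valence 4) → 3 H
Totals → C:9, H:12, O:2, S:1.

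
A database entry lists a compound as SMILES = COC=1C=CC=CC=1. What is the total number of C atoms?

7

Count every carbon token in the SMILES (each C, including those in ring-closure positions and inside branches).
Carbon count: 7.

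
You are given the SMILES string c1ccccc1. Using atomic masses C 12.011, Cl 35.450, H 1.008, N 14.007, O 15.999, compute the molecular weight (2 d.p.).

First, the molecular formula is C6H6 (counting implicit H from valence).
  C: 6 × 12.011 = 72.066
  H: 6 × 1.008 = 6.048
Sum: 6×12.011 + 6×1.008 = 78.114 → 78.11 g/mol.

78.11 g/mol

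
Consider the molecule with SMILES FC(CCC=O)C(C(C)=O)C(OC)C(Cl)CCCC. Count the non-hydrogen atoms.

Every atom symbol written in the SMILES (organic subset) is one heavy atom; implicit H are not written.
Heavy atoms by element → C:14, Cl:1, F:1, O:3.
Total: 19.

19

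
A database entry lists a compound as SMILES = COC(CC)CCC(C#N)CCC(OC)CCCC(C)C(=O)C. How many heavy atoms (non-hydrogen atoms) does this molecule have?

Every atom symbol written in the SMILES (organic subset) is one heavy atom; implicit H are not written.
Heavy atoms by element → C:19, N:1, O:3.
Total: 23.

23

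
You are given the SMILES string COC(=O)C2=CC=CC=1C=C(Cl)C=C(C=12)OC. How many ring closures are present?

In SMILES, each pair of matching ring-closure digits denotes one ring-closing bond; the number of such bonds equals the number of independent rings.
Ring-closure bonds here: 2.

2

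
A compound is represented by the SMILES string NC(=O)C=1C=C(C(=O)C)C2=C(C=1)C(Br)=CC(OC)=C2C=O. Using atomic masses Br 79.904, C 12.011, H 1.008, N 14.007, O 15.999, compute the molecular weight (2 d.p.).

First, the molecular formula is C15H12BrNO4 (counting implicit H from valence).
  Br: 1 × 79.904 = 79.904
  C: 15 × 12.011 = 180.165
  H: 12 × 1.008 = 12.096
  N: 1 × 14.007 = 14.007
  O: 4 × 15.999 = 63.996
Sum: 1×79.904 + 15×12.011 + 12×1.008 + 1×14.007 + 4×15.999 = 350.168 → 350.17 g/mol.

350.17 g/mol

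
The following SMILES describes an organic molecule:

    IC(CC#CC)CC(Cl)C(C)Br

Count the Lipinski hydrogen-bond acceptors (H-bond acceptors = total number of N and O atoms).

N atoms: 0; O atoms: 0.
Lipinski HBA = 0 + 0 = 0.

0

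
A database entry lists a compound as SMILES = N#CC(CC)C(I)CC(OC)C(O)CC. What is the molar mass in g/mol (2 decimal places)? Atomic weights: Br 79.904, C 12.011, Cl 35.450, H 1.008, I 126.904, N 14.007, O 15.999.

325.19 g/mol

First, the molecular formula is C11H20INO2 (counting implicit H from valence).
  C: 11 × 12.011 = 132.121
  H: 20 × 1.008 = 20.160
  I: 1 × 126.904 = 126.904
  N: 1 × 14.007 = 14.007
  O: 2 × 15.999 = 31.998
Sum: 11×12.011 + 20×1.008 + 1×126.904 + 1×14.007 + 2×15.999 = 325.190 → 325.19 g/mol.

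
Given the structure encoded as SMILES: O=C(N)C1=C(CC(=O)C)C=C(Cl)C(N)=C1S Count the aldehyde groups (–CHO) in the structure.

0

Scan the SMILES for the aldehyde motif — none present.
Groups that are present: 1 amide, 1 ketone, 1 primary amine, 1 thiol.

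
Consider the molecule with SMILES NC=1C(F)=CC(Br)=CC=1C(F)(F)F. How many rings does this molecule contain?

In SMILES, each pair of matching ring-closure digits denotes one ring-closing bond; the number of such bonds equals the number of independent rings.
Ring-closure bonds here: 1.

1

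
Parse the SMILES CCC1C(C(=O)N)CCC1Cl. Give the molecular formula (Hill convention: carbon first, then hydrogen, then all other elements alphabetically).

C8H14ClNO

Walk through each heavy atom and fill implicit hydrogens from standard valence (C 4, N 3, O 2, S 2, halogen 1):
  atom 1: C, bond orders sum to 1 (valence 4) → 3 H
  atom 2: C, bond orders sum to 2 (valence 4) → 2 H
  atom 3: C, bond orders sum to 3 (valence 4) → 1 H
  atom 4: C, bond orders sum to 3 (valence 4) → 1 H
  atom 5: C, bond orders sum to 4 (valence 4) → 0 H
  atom 6: O, bond orders sum to 2 (valence 2) → 0 H
  atom 7: N, bond orders sum to 1 (valence 3) → 2 H
  atom 8: C, bond orders sum to 2 (valence 4) → 2 H
  atom 9: C, bond orders sum to 2 (valence 4) → 2 H
  atom 10: C, bond orders sum to 3 (valence 4) → 1 H
  atom 11: Cl (halogen, monovalent) → 0 H
Totals → C:8, H:14, Cl:1, N:1, O:1.
In Hill order: C8H14ClNO.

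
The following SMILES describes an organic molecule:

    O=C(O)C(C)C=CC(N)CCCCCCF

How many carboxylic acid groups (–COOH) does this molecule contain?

The carboxylic acid motif appears at heavy-atom position 2 in the SMILES.
Other groups present: 1 alkene, 1 primary amine.
Carboxylic acid count: 1.

1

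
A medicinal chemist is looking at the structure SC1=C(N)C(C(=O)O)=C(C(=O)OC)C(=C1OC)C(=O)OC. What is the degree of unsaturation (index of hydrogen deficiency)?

Degree of unsaturation = (number of rings) + (number of π bonds).
Ring closures in the SMILES: 1.
π bonds: 6 double bonds (each 1 DoU) → 6 DoU from unsaturation.
Total DoU = 1 + 6 = 7.

7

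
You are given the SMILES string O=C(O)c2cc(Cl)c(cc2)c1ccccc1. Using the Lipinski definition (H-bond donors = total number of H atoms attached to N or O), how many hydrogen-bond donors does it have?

1

Donors: find every N or O and count the H atoms it carries.
  atom 1 (O): bond orders sum to 2 → 0 H
  atom 3 (O): bond orders sum to 1 → 1 H
Lipinski HBD = 1.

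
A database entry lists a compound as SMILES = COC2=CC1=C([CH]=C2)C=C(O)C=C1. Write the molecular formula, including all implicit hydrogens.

C11H10O2

Walk through each heavy atom and fill implicit hydrogens from standard valence (C 4, N 3, O 2, S 2, halogen 1):
  atom 1: C, bond orders sum to 1 (valence 4) → 3 H
  atom 2: O, bond orders sum to 2 (valence 2) → 0 H
  atom 3: C, bond orders sum to 4 (valence 4) → 0 H
  atom 4: C, bond orders sum to 3 (valence 4) → 1 H
  atom 5: C, bond orders sum to 4 (valence 4) → 0 H
  atom 6: C, bond orders sum to 4 (valence 4) → 0 H
  atom 7: C with explicit H count 1
  atom 8: C, bond orders sum to 3 (valence 4) → 1 H
  atom 9: C, bond orders sum to 3 (valence 4) → 1 H
  atom 10: C, bond orders sum to 4 (valence 4) → 0 H
  atom 11: O, bond orders sum to 1 (valence 2) → 1 H
  atom 12: C, bond orders sum to 3 (valence 4) → 1 H
  atom 13: C, bond orders sum to 3 (valence 4) → 1 H
Totals → C:11, H:10, O:2.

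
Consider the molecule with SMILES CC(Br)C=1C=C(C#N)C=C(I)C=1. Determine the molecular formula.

Walk through each heavy atom and fill implicit hydrogens from standard valence (C 4, N 3, O 2, S 2, halogen 1):
  atom 1: C, bond orders sum to 1 (valence 4) → 3 H
  atom 2: C, bond orders sum to 3 (valence 4) → 1 H
  atom 3: Br (halogen, monovalent) → 0 H
  atom 4: C, bond orders sum to 4 (valence 4) → 0 H
  atom 5: C, bond orders sum to 3 (valence 4) → 1 H
  atom 6: C, bond orders sum to 4 (valence 4) → 0 H
  atom 7: C, bond orders sum to 4 (valence 4) → 0 H
  atom 8: N, bond orders sum to 3 (valence 3) → 0 H
  atom 9: C, bond orders sum to 3 (valence 4) → 1 H
  atom 10: C, bond orders sum to 4 (valence 4) → 0 H
  atom 11: I (halogen, monovalent) → 0 H
  atom 12: C, bond orders sum to 3 (valence 4) → 1 H
Totals → C:9, H:7, Br:1, I:1, N:1.
In Hill order: C9H7BrIN.

C9H7BrIN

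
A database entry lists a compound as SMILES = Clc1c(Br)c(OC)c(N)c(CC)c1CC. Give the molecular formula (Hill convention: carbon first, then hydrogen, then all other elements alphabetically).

Walk through each heavy atom and fill implicit hydrogens from standard valence (C 4, N 3, O 2, S 2, halogen 1); for lowercase aromatic atoms, an aromatic c carries 1 H when it has two neighbours and 0 H with three, and aromatic n carries 0 H:
  atom 1: Cl (halogen, monovalent) → 0 H
  atom 2: aromatic c, 3 neighbours → 0 H
  atom 3: aromatic c, 3 neighbours → 0 H
  atom 4: Br (halogen, monovalent) → 0 H
  atom 5: aromatic c, 3 neighbours → 0 H
  atom 6: O, bond orders sum to 2 (valence 2) → 0 H
  atom 7: C, bond orders sum to 1 (valence 4) → 3 H
  atom 8: aromatic c, 3 neighbours → 0 H
  atom 9: N, bond orders sum to 1 (valence 3) → 2 H
  atom 10: aromatic c, 3 neighbours → 0 H
  atom 11: C, bond orders sum to 2 (valence 4) → 2 H
  atom 12: C, bond orders sum to 1 (valence 4) → 3 H
  atom 13: aromatic c, 3 neighbours → 0 H
  atom 14: C, bond orders sum to 2 (valence 4) → 2 H
  atom 15: C, bond orders sum to 1 (valence 4) → 3 H
Totals → C:11, H:15, Br:1, Cl:1, N:1, O:1.

C11H15BrClNO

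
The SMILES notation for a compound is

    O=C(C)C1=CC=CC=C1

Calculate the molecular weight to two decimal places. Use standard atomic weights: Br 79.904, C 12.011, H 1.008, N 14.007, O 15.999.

120.15 g/mol

First, the molecular formula is C8H8O (counting implicit H from valence).
  C: 8 × 12.011 = 96.088
  H: 8 × 1.008 = 8.064
  O: 1 × 15.999 = 15.999
Sum: 8×12.011 + 8×1.008 + 1×15.999 = 120.151 → 120.15 g/mol.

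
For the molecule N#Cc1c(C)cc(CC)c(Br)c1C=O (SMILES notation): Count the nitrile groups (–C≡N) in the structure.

The nitrile motif appears at heavy-atom position 2 in the SMILES.
Other groups present: 1 aldehyde.
Nitrile count: 1.

1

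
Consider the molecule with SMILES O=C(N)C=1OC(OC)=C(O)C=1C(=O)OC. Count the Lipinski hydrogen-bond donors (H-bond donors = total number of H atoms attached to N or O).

Donors: find every N or O and count the H atoms it carries.
  atom 1 (O): bond orders sum to 2 → 0 H
  atom 3 (N): bond orders sum to 1 → 2 H
  atom 5 (O): bond orders sum to 2 → 0 H
  atom 7 (O): bond orders sum to 2 → 0 H
  atom 10 (O): bond orders sum to 1 → 1 H
  atom 13 (O): bond orders sum to 2 → 0 H
  atom 14 (O): bond orders sum to 2 → 0 H
Lipinski HBD = 3.

3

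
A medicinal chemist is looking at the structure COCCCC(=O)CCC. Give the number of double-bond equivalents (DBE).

Degree of unsaturation = (number of rings) + (number of π bonds).
Ring closures in the SMILES: 0.
π bonds: 1 double bond (each 1 DoU) → 1 DoU from unsaturation.
Total DoU = 0 + 1 = 1.

1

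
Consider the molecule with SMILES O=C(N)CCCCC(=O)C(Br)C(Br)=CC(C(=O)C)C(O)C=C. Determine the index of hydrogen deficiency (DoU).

Degree of unsaturation = (number of rings) + (number of π bonds).
Ring closures in the SMILES: 0.
π bonds: 5 double bonds (each 1 DoU) → 5 DoU from unsaturation.
Total DoU = 0 + 5 = 5.

5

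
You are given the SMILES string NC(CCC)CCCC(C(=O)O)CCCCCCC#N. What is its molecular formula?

C16H30N2O2

Walk through each heavy atom and fill implicit hydrogens from standard valence (C 4, N 3, O 2, S 2, halogen 1):
  atom 1: N, bond orders sum to 1 (valence 3) → 2 H
  atom 2: C, bond orders sum to 3 (valence 4) → 1 H
  atom 3: C, bond orders sum to 2 (valence 4) → 2 H
  atom 4: C, bond orders sum to 2 (valence 4) → 2 H
  atom 5: C, bond orders sum to 1 (valence 4) → 3 H
  atom 6: C, bond orders sum to 2 (valence 4) → 2 H
  atom 7: C, bond orders sum to 2 (valence 4) → 2 H
  atom 8: C, bond orders sum to 2 (valence 4) → 2 H
  atom 9: C, bond orders sum to 3 (valence 4) → 1 H
  atom 10: C, bond orders sum to 4 (valence 4) → 0 H
  atom 11: O, bond orders sum to 2 (valence 2) → 0 H
  atom 12: O, bond orders sum to 1 (valence 2) → 1 H
  atom 13: C, bond orders sum to 2 (valence 4) → 2 H
  atom 14: C, bond orders sum to 2 (valence 4) → 2 H
  atom 15: C, bond orders sum to 2 (valence 4) → 2 H
  atom 16: C, bond orders sum to 2 (valence 4) → 2 H
  atom 17: C, bond orders sum to 2 (valence 4) → 2 H
  atom 18: C, bond orders sum to 2 (valence 4) → 2 H
  atom 19: C, bond orders sum to 4 (valence 4) → 0 H
  atom 20: N, bond orders sum to 3 (valence 3) → 0 H
Totals → C:16, H:30, N:2, O:2.
In Hill order: C16H30N2O2.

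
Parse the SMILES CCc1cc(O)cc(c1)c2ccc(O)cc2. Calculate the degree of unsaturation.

8

Molecular formula: C14H14O2.
DoU = (2C + 2 + N − H − X) / 2, where X is the halogen count and O/S are ignored.
    = (2·14 + 2 + 0 − 14 − 0) / 2 = 16 / 2 = 8.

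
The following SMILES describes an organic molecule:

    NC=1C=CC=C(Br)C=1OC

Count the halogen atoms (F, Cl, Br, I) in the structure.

Halogen atoms appear at heavy-atom position 7 (1×Br).
Other groups present: 1 ether, 1 primary amine.
Halogen count: 1.

1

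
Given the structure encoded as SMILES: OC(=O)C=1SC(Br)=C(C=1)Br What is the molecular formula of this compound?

C5H2Br2O2S

Walk through each heavy atom and fill implicit hydrogens from standard valence (C 4, N 3, O 2, S 2, halogen 1):
  atom 1: O, bond orders sum to 1 (valence 2) → 1 H
  atom 2: C, bond orders sum to 4 (valence 4) → 0 H
  atom 3: O, bond orders sum to 2 (valence 2) → 0 H
  atom 4: C, bond orders sum to 4 (valence 4) → 0 H
  atom 5: S, bond orders sum to 2 (valence 2) → 0 H
  atom 6: C, bond orders sum to 4 (valence 4) → 0 H
  atom 7: Br (halogen, monovalent) → 0 H
  atom 8: C, bond orders sum to 4 (valence 4) → 0 H
  atom 9: C, bond orders sum to 3 (valence 4) → 1 H
  atom 10: Br (halogen, monovalent) → 0 H
Totals → C:5, H:2, Br:2, O:2, S:1.
In Hill order: C5H2Br2O2S.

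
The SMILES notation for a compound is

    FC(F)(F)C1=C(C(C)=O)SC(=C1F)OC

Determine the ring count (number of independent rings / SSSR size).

In SMILES, each pair of matching ring-closure digits denotes one ring-closing bond; the number of such bonds equals the number of independent rings.
Ring-closure bonds here: 1.

1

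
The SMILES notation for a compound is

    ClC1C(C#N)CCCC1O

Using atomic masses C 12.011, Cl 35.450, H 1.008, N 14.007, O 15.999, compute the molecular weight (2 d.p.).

159.61 g/mol

First, the molecular formula is C7H10ClNO (counting implicit H from valence).
  C: 7 × 12.011 = 84.077
  Cl: 1 × 35.450 = 35.450
  H: 10 × 1.008 = 10.080
  N: 1 × 14.007 = 14.007
  O: 1 × 15.999 = 15.999
Sum: 7×12.011 + 1×35.450 + 10×1.008 + 1×14.007 + 1×15.999 = 159.613 → 159.61 g/mol.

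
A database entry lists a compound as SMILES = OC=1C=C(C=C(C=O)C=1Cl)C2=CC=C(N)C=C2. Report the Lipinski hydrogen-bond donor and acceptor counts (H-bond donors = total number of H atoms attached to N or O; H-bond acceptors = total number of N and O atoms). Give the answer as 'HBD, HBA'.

Donors: find every N or O and count the H atoms it carries.
  atom 1 (O): bond orders sum to 1 → 1 H
  atom 8 (O): bond orders sum to 2 → 0 H
  atom 15 (N): bond orders sum to 1 → 2 H
Lipinski HBD = 3.
Acceptors: N atoms = 1, O atoms = 2 → HBA = 3.

3, 3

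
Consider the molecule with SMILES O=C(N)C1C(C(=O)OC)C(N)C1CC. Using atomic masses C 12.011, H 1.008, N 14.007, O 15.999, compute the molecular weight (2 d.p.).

First, the molecular formula is C9H16N2O3 (counting implicit H from valence).
  C: 9 × 12.011 = 108.099
  H: 16 × 1.008 = 16.128
  N: 2 × 14.007 = 28.014
  O: 3 × 15.999 = 47.997
Sum: 9×12.011 + 16×1.008 + 2×14.007 + 3×15.999 = 200.238 → 200.24 g/mol.

200.24 g/mol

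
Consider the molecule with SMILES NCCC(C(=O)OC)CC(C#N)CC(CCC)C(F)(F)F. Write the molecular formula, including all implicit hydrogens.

C14H23F3N2O2

Walk through each heavy atom and fill implicit hydrogens from standard valence (C 4, N 3, O 2, S 2, halogen 1):
  atom 1: N, bond orders sum to 1 (valence 3) → 2 H
  atom 2: C, bond orders sum to 2 (valence 4) → 2 H
  atom 3: C, bond orders sum to 2 (valence 4) → 2 H
  atom 4: C, bond orders sum to 3 (valence 4) → 1 H
  atom 5: C, bond orders sum to 4 (valence 4) → 0 H
  atom 6: O, bond orders sum to 2 (valence 2) → 0 H
  atom 7: O, bond orders sum to 2 (valence 2) → 0 H
  atom 8: C, bond orders sum to 1 (valence 4) → 3 H
  atom 9: C, bond orders sum to 2 (valence 4) → 2 H
  atom 10: C, bond orders sum to 3 (valence 4) → 1 H
  atom 11: C, bond orders sum to 4 (valence 4) → 0 H
  atom 12: N, bond orders sum to 3 (valence 3) → 0 H
  atom 13: C, bond orders sum to 2 (valence 4) → 2 H
  atom 14: C, bond orders sum to 3 (valence 4) → 1 H
  atom 15: C, bond orders sum to 2 (valence 4) → 2 H
  atom 16: C, bond orders sum to 2 (valence 4) → 2 H
  atom 17: C, bond orders sum to 1 (valence 4) → 3 H
  atom 18: C, bond orders sum to 4 (valence 4) → 0 H
  atom 19: F (halogen, monovalent) → 0 H
  atom 20: F (halogen, monovalent) → 0 H
  atom 21: F (halogen, monovalent) → 0 H
Totals → C:14, H:23, F:3, N:2, O:2.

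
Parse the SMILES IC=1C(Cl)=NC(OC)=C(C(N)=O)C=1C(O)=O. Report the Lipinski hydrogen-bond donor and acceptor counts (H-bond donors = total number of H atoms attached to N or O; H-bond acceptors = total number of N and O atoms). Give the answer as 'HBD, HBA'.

Donors: find every N or O and count the H atoms it carries.
  atom 5 (N): bond orders sum to 3 → 0 H
  atom 7 (O): bond orders sum to 2 → 0 H
  atom 11 (N): bond orders sum to 1 → 2 H
  atom 12 (O): bond orders sum to 2 → 0 H
  atom 15 (O): bond orders sum to 1 → 1 H
  atom 16 (O): bond orders sum to 2 → 0 H
Lipinski HBD = 3.
Acceptors: N atoms = 2, O atoms = 4 → HBA = 6.

3, 6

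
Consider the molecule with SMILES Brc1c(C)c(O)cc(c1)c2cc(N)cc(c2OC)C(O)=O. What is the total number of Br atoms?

Scan the SMILES for Br atoms (remember two-letter symbols like Cl and Br are single atoms).
Bromine count: 1.

1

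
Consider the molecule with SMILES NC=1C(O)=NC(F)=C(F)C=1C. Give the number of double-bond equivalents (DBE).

4

Degree of unsaturation = (number of rings) + (number of π bonds).
Ring closures in the SMILES: 1.
π bonds: 3 double bonds (each 1 DoU) → 3 DoU from unsaturation.
Total DoU = 1 + 3 = 4.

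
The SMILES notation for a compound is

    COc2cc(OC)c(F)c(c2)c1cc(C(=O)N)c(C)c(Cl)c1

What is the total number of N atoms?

1

Scan the SMILES for N atoms (remember two-letter symbols like Cl and Br are single atoms).
Nitrogen count: 1.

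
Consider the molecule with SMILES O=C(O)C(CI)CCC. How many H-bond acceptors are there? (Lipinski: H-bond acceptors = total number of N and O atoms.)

2

N atoms: 0; O atoms: 2.
Lipinski HBA = 0 + 2 = 2.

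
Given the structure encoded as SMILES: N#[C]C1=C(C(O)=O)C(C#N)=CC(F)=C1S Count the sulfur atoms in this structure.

Scan the SMILES for S atoms (remember two-letter symbols like Cl and Br are single atoms).
Sulfur count: 1.

1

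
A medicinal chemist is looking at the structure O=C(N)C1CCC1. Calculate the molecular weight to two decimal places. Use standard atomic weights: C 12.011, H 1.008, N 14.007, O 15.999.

99.13 g/mol

First, the molecular formula is C5H9NO (counting implicit H from valence).
  C: 5 × 12.011 = 60.055
  H: 9 × 1.008 = 9.072
  N: 1 × 14.007 = 14.007
  O: 1 × 15.999 = 15.999
Sum: 5×12.011 + 9×1.008 + 1×14.007 + 1×15.999 = 99.133 → 99.13 g/mol.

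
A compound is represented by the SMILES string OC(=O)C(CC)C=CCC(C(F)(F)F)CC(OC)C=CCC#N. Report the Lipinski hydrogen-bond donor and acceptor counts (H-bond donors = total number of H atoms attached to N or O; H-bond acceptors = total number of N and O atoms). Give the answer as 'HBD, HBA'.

1, 4

Donors: find every N or O and count the H atoms it carries.
  atom 1 (O): bond orders sum to 1 → 1 H
  atom 3 (O): bond orders sum to 2 → 0 H
  atom 17 (O): bond orders sum to 2 → 0 H
  atom 23 (N): bond orders sum to 3 → 0 H
Lipinski HBD = 1.
Acceptors: N atoms = 1, O atoms = 3 → HBA = 4.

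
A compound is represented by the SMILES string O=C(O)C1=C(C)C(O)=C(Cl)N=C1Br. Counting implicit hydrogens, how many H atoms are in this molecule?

5

Walk through each heavy atom and fill implicit hydrogens from standard valence (C 4, N 3, O 2, S 2, halogen 1):
  atom 1: O, bond orders sum to 2 (valence 2) → 0 H
  atom 2: C, bond orders sum to 4 (valence 4) → 0 H
  atom 3: O, bond orders sum to 1 (valence 2) → 1 H
  atom 4: C, bond orders sum to 4 (valence 4) → 0 H
  atom 5: C, bond orders sum to 4 (valence 4) → 0 H
  atom 6: C, bond orders sum to 1 (valence 4) → 3 H
  atom 7: C, bond orders sum to 4 (valence 4) → 0 H
  atom 8: O, bond orders sum to 1 (valence 2) → 1 H
  atom 9: C, bond orders sum to 4 (valence 4) → 0 H
  atom 10: Cl (halogen, monovalent) → 0 H
  atom 11: N, bond orders sum to 3 (valence 3) → 0 H
  atom 12: C, bond orders sum to 4 (valence 4) → 0 H
  atom 13: Br (halogen, monovalent) → 0 H
Total hydrogens: 5.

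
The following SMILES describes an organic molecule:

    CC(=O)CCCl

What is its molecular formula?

C4H7ClO

Walk through each heavy atom and fill implicit hydrogens from standard valence (C 4, N 3, O 2, S 2, halogen 1):
  atom 1: C, bond orders sum to 1 (valence 4) → 3 H
  atom 2: C, bond orders sum to 4 (valence 4) → 0 H
  atom 3: O, bond orders sum to 2 (valence 2) → 0 H
  atom 4: C, bond orders sum to 2 (valence 4) → 2 H
  atom 5: C, bond orders sum to 2 (valence 4) → 2 H
  atom 6: Cl (halogen, monovalent) → 0 H
Totals → C:4, H:7, Cl:1, O:1.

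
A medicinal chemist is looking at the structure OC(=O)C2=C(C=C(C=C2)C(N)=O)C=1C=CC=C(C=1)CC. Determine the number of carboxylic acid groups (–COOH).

1

The carboxylic acid motif appears at heavy-atom position 2 in the SMILES.
Other groups present: 1 amide.
Carboxylic acid count: 1.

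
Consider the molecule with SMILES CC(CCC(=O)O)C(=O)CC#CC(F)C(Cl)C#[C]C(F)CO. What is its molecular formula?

Walk through each heavy atom and fill implicit hydrogens from standard valence (C 4, N 3, O 2, S 2, halogen 1):
  atom 1: C, bond orders sum to 1 (valence 4) → 3 H
  atom 2: C, bond orders sum to 3 (valence 4) → 1 H
  atom 3: C, bond orders sum to 2 (valence 4) → 2 H
  atom 4: C, bond orders sum to 2 (valence 4) → 2 H
  atom 5: C, bond orders sum to 4 (valence 4) → 0 H
  atom 6: O, bond orders sum to 2 (valence 2) → 0 H
  atom 7: O, bond orders sum to 1 (valence 2) → 1 H
  atom 8: C, bond orders sum to 4 (valence 4) → 0 H
  atom 9: O, bond orders sum to 2 (valence 2) → 0 H
  atom 10: C, bond orders sum to 2 (valence 4) → 2 H
  atom 11: C, bond orders sum to 4 (valence 4) → 0 H
  atom 12: C, bond orders sum to 4 (valence 4) → 0 H
  atom 13: C, bond orders sum to 3 (valence 4) → 1 H
  atom 14: F (halogen, monovalent) → 0 H
  atom 15: C, bond orders sum to 3 (valence 4) → 1 H
  atom 16: Cl (halogen, monovalent) → 0 H
  atom 17: C, bond orders sum to 4 (valence 4) → 0 H
  atom 18: C with explicit H count 0
  atom 19: C, bond orders sum to 3 (valence 4) → 1 H
  atom 20: F (halogen, monovalent) → 0 H
  atom 21: C, bond orders sum to 2 (valence 4) → 2 H
  atom 22: O, bond orders sum to 1 (valence 2) → 1 H
Totals → C:15, H:17, Cl:1, F:2, O:4.

C15H17ClF2O4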